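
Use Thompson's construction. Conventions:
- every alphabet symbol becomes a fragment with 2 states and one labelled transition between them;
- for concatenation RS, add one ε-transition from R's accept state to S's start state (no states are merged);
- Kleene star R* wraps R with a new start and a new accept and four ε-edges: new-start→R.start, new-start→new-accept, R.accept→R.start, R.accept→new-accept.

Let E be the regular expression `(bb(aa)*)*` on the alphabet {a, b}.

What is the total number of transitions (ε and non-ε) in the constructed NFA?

15

Building bottom-up:
Each of the 4 symbol leaves contributes 1 transition (1 symbol, 0 ε).
  aa → 3 transitions (2 symbol, 1 ε)
  (aa)* → 7 transitions (2 symbol, 5 ε)
  bb(aa)* → 11 transitions (4 symbol, 7 ε)
  (bb(aa)*)* → 15 transitions (4 symbol, 11 ε)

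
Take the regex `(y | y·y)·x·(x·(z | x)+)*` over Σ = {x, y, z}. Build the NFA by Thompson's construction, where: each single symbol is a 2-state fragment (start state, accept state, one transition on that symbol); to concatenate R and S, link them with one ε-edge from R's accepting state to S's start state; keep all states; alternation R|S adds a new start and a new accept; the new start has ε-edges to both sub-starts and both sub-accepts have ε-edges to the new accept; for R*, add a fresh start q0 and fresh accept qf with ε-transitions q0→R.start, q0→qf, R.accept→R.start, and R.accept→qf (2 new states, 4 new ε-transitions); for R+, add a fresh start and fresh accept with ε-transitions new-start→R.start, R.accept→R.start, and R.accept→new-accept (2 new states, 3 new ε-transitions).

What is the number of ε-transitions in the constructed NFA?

19

Recursing over subexpressions:
Each of the 7 symbol leaves contributes 0 ε-transitions.
  y·y : 1 ε-transition
  y | y·y : 5 ε-transitions
  z | x : 4 ε-transitions
  (z | x)+ : 7 ε-transitions
  x·(z | x)+ : 8 ε-transitions
  (x·(z | x)+)* : 12 ε-transitions
  (y | y·y)·x·(x·(z | x)+)* : 19 ε-transitions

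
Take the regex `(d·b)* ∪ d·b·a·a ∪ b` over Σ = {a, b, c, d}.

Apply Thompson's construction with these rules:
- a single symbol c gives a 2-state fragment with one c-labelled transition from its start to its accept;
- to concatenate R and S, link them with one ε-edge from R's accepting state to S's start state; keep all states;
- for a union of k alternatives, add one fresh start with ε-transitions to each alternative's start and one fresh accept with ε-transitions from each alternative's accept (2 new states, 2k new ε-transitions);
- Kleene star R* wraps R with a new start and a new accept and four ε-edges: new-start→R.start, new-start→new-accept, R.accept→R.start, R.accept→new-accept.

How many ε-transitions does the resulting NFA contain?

By structural recursion:
Each of the 7 symbol leaves contributes 0 ε-transitions.
  d·b — 1 ε-transition
  (d·b)* — 5 ε-transitions
  d·b·a·a — 3 ε-transitions
  (d·b)* ∪ d·b·a·a ∪ b — 14 ε-transitions

14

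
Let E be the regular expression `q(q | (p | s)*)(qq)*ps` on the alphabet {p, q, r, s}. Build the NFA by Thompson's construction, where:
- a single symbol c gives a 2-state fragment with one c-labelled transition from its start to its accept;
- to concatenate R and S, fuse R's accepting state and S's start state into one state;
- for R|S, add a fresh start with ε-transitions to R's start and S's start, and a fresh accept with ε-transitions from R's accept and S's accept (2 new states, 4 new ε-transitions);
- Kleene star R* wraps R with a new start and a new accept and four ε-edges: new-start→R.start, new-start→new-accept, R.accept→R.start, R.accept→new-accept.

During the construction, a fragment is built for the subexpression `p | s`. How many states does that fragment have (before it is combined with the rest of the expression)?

6

Fragment for `p | s`:
Each of the 2 symbol leaves contributes a 2-state fragment.
  p | s → 6 states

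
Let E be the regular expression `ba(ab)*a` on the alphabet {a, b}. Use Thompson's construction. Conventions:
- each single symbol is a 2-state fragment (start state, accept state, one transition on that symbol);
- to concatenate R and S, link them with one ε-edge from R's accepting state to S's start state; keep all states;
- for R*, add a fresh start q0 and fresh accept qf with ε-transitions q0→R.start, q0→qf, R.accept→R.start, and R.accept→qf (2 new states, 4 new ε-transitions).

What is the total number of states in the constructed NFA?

12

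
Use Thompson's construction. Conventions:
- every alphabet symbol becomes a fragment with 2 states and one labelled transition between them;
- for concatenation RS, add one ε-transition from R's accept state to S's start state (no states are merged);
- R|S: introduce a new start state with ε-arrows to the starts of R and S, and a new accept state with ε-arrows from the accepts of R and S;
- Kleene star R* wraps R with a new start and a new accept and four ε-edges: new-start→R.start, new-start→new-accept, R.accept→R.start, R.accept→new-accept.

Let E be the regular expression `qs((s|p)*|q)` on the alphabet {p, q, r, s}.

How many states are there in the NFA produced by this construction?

16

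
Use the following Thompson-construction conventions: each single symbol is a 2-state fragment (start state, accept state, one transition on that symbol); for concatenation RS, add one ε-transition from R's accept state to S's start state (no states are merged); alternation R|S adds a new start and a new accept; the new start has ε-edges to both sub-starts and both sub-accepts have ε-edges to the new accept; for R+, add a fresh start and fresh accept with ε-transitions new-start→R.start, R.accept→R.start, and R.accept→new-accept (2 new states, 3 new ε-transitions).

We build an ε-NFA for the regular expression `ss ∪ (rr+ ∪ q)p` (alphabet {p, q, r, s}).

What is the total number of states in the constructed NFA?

18

Recursing over subexpressions:
Each of the 6 symbol leaves contributes a 2-state fragment.
  ss → 4 states
  r+ → 4 states
  rr+ → 6 states
  rr+ ∪ q → 10 states
  (rr+ ∪ q)p → 12 states
  ss ∪ (rr+ ∪ q)p → 18 states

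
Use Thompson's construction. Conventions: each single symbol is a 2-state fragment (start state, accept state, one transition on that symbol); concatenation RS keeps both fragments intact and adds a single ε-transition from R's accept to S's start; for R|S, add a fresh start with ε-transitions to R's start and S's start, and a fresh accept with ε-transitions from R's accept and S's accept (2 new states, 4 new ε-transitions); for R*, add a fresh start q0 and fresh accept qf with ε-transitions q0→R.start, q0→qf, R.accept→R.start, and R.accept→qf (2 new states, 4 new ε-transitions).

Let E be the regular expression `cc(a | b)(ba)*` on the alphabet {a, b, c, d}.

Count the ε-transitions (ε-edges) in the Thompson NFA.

Bottom-up over the parse tree:
Each of the 6 symbol leaves contributes 0 ε-transitions.
  a | b : 4 ε-transitions
  ba : 1 ε-transition
  (ba)* : 5 ε-transitions
  cc(a | b)(ba)* : 12 ε-transitions

12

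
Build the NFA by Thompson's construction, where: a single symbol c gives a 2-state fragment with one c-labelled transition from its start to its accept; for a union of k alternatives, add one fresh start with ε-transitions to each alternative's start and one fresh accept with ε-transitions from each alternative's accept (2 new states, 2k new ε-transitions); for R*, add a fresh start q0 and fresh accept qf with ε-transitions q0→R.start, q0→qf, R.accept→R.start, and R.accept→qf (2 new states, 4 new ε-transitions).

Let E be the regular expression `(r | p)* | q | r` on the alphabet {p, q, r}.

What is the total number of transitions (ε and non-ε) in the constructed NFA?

Per subexpression:
Each of the 4 symbol leaves contributes 1 transition (1 symbol, 0 ε).
  r | p — 6 transitions (2 symbol, 4 ε)
  (r | p)* — 10 transitions (2 symbol, 8 ε)
  (r | p)* | q | r — 18 transitions (4 symbol, 14 ε)

18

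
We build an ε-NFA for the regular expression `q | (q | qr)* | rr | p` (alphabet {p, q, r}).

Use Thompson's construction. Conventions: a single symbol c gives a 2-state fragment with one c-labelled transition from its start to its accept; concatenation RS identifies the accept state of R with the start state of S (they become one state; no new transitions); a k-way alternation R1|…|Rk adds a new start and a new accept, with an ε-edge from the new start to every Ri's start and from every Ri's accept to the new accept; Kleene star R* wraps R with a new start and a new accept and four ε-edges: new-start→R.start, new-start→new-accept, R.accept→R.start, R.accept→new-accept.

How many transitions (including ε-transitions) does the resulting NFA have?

Recursing over subexpressions:
Each of the 7 symbol leaves contributes 1 transition (1 symbol, 0 ε).
  qr → 2 transitions (2 symbol, 0 ε)
  q | qr → 7 transitions (3 symbol, 4 ε)
  (q | qr)* → 11 transitions (3 symbol, 8 ε)
  rr → 2 transitions (2 symbol, 0 ε)
  q | (q | qr)* | rr | p → 23 transitions (7 symbol, 16 ε)

23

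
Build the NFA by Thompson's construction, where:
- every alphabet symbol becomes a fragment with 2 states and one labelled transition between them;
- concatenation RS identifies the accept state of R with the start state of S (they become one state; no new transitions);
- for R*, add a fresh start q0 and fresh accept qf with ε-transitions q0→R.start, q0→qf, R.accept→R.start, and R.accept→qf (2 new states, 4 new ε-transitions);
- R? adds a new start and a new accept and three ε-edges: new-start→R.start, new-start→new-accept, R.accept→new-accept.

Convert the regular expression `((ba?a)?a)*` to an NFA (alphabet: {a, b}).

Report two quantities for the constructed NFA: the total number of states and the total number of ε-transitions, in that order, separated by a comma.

Bottom-up over the parse tree:
Each of the 4 symbol leaves contributes 2 states and 0 ε-transitions.
  a? — 4 states, 3 ε-transitions
  ba?a — 6 states, 3 ε-transitions
  (ba?a)? — 8 states, 6 ε-transitions
  (ba?a)?a — 9 states, 6 ε-transitions
  ((ba?a)?a)* — 11 states, 10 ε-transitions

11, 10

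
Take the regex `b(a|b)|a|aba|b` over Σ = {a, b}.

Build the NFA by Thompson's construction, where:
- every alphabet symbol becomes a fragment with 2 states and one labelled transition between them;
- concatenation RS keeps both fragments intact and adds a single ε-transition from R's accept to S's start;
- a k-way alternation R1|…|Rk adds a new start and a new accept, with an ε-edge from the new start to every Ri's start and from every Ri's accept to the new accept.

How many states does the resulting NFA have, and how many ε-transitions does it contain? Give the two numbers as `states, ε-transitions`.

20, 15

Recursing over subexpressions:
Each of the 8 symbol leaves contributes 2 states and 0 ε-transitions.
  a|b — 6 states, 4 ε-transitions
  b(a|b) — 8 states, 5 ε-transitions
  aba — 6 states, 2 ε-transitions
  b(a|b)|a|aba|b — 20 states, 15 ε-transitions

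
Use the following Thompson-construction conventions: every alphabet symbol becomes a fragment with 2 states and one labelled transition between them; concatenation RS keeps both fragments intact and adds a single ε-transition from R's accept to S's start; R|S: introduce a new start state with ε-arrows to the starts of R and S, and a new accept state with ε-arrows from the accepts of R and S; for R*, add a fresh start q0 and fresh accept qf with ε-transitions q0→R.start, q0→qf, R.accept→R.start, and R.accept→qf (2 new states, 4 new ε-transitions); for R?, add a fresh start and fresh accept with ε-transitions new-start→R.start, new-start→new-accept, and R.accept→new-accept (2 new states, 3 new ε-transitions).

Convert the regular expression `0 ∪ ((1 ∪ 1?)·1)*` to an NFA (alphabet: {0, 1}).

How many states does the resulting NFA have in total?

Bottom-up over the parse tree:
Each of the 4 symbol leaves contributes a 2-state fragment.
  1? → 4 states
  1 ∪ 1? → 8 states
  (1 ∪ 1?)·1 → 10 states
  ((1 ∪ 1?)·1)* → 12 states
  0 ∪ ((1 ∪ 1?)·1)* → 16 states

16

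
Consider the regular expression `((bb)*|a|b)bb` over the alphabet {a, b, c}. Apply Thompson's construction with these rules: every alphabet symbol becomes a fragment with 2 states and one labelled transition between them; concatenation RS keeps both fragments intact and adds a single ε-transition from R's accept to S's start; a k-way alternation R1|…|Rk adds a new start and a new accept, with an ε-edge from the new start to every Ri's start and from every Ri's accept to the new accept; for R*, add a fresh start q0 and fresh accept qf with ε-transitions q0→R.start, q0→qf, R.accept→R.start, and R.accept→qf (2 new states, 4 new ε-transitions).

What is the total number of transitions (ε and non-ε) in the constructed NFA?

Building bottom-up:
Each of the 6 symbol leaves contributes 1 transition (1 symbol, 0 ε).
  bb → 3 transitions (2 symbol, 1 ε)
  (bb)* → 7 transitions (2 symbol, 5 ε)
  (bb)*|a|b → 15 transitions (4 symbol, 11 ε)
  ((bb)*|a|b)bb → 19 transitions (6 symbol, 13 ε)

19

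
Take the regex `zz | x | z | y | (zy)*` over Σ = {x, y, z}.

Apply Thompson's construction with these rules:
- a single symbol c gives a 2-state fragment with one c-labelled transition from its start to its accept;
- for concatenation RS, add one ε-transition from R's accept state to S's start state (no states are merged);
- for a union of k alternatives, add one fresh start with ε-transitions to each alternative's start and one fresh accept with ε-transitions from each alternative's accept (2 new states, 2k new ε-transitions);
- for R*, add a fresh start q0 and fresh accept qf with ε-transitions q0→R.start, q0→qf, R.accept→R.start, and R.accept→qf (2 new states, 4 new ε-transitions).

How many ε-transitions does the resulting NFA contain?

Recursing over subexpressions:
Each of the 7 symbol leaves contributes 0 ε-transitions.
  zz → 1 ε-transition
  zy → 1 ε-transition
  (zy)* → 5 ε-transitions
  zz | x | z | y | (zy)* → 16 ε-transitions

16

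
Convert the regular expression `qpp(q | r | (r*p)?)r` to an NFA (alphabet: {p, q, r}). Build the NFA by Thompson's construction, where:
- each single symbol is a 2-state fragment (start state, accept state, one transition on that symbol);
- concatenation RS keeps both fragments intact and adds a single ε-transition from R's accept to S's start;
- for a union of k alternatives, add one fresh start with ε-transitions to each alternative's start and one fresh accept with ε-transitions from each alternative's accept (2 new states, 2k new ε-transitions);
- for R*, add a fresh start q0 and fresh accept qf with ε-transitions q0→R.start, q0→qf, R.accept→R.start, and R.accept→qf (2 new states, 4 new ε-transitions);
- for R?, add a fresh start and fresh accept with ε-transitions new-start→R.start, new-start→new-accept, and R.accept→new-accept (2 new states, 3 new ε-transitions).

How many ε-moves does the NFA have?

18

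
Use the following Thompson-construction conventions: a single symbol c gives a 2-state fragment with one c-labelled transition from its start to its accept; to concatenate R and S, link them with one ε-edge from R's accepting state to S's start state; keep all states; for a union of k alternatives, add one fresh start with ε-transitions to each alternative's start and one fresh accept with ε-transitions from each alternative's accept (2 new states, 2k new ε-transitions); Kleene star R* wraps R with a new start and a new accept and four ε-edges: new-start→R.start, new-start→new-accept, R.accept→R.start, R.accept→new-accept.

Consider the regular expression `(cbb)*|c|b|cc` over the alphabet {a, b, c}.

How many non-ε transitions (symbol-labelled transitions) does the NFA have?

7

Per subexpression:
Each of the 7 symbol leaves contributes exactly 1 symbol transition.
  cbb → 3 symbol transitions
  (cbb)* → 3 symbol transitions
  cc → 2 symbol transitions
  (cbb)*|c|b|cc → 7 symbol transitions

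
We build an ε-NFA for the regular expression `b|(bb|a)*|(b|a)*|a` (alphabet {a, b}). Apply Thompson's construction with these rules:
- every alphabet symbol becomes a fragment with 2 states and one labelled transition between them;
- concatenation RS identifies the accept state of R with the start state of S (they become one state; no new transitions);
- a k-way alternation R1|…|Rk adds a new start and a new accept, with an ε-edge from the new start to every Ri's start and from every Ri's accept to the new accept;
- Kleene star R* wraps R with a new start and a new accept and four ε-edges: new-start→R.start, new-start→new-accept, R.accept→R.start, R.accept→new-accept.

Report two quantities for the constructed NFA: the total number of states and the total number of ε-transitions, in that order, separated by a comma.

23, 24

By structural recursion:
Each of the 7 symbol leaves contributes 2 states and 0 ε-transitions.
  bb — 3 states, 0 ε-transitions
  bb|a — 7 states, 4 ε-transitions
  (bb|a)* — 9 states, 8 ε-transitions
  b|a — 6 states, 4 ε-transitions
  (b|a)* — 8 states, 8 ε-transitions
  b|(bb|a)*|(b|a)*|a — 23 states, 24 ε-transitions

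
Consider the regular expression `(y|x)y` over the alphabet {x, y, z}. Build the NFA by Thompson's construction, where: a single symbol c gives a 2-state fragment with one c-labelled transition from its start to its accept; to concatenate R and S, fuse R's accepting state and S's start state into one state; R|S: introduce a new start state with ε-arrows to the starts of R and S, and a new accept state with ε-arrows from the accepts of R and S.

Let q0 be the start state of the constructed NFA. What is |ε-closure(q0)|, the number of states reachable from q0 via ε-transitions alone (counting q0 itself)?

Compute the ε-closure size of each fragment's start state recursively; a symbol fragment's start has no outgoing ε-edge, so its closure is just itself (size 1).
  y|x — new start ε-reaches every alternative's start; none of them accept ε, so the new accept is not reached: |ε-closure| = 1 + 1 + 1 = 3
  (y|x)y — |ε-closure| equals the left operand's closure size = 3 (its accept is not ε-reachable, so the closure stops there)

3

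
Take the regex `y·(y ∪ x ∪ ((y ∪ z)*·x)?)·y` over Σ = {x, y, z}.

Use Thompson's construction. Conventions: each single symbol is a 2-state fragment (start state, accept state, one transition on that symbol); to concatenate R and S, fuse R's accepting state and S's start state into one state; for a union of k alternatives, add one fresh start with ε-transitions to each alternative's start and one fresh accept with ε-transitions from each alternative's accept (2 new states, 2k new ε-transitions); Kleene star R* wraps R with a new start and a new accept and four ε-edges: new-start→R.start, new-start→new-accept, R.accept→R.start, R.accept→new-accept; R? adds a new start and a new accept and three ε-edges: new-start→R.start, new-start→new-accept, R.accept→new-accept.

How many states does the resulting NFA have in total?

19

By structural recursion:
Each of the 7 symbol leaves contributes a 2-state fragment.
  y ∪ z : 6 states
  (y ∪ z)* : 8 states
  (y ∪ z)*·x : 9 states
  ((y ∪ z)*·x)? : 11 states
  y ∪ x ∪ ((y ∪ z)*·x)? : 17 states
  y·(y ∪ x ∪ ((y ∪ z)*·x)?)·y : 19 states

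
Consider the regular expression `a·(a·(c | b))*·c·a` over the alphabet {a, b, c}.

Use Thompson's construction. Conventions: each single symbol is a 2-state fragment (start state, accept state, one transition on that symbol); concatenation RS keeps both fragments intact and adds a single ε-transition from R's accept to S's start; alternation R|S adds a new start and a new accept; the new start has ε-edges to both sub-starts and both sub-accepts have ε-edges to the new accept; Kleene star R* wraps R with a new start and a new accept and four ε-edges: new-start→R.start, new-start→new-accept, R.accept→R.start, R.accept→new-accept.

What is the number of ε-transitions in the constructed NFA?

Per subexpression:
Each of the 6 symbol leaves contributes 0 ε-transitions.
  c | b — 4 ε-transitions
  a·(c | b) — 5 ε-transitions
  (a·(c | b))* — 9 ε-transitions
  a·(a·(c | b))*·c·a — 12 ε-transitions

12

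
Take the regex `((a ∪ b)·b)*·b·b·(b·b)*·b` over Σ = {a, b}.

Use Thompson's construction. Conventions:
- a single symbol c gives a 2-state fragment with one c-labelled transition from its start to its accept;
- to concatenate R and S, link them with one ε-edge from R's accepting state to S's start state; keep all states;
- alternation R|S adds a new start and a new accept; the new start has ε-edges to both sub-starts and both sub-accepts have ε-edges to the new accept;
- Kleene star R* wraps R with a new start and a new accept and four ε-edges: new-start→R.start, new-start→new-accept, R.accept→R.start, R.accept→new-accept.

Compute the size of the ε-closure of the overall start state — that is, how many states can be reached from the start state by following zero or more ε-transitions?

6

Compute the ε-closure size of each fragment's start state recursively; a symbol fragment's start has no outgoing ε-edge, so its closure is just itself (size 1).
  a ∪ b → |ε-closure| = 1 + 1 + 1 = 3 (the new accept is not ε-reachable since no branch accepts ε)
  (a ∪ b)·b → same as the first factor's closure: |ε-closure| = 3
  ((a ∪ b)·b)* → the star's fresh start ε-reaches both the body's start and the fresh accept: |ε-closure| = 2 + 3 = 5
  b·b → same as the first factor's closure: |ε-closure| = 1
  (b·b)* → new start has ε-edges to the inner start and to the new accept, so |ε-closure| = 2 + 1 = 3
  ((a ∪ b)·b)*·b·b·(b·b)*·b → |ε-closure| = 5 + 1 = 6 (closure spills across the concat boundary because the left factor accepts ε)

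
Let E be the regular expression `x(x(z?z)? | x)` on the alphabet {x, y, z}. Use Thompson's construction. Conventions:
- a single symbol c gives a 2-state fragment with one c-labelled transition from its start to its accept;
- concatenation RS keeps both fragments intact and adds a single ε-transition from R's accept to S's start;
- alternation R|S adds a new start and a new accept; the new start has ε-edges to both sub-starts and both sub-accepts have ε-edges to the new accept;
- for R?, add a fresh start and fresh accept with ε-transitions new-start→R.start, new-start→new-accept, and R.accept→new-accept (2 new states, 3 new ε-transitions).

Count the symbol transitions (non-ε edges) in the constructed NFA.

5

Per subexpression:
Each of the 5 symbol leaves contributes exactly 1 symbol transition.
  z? — 1 symbol transition
  z?z — 2 symbol transitions
  (z?z)? — 2 symbol transitions
  x(z?z)? — 3 symbol transitions
  x(z?z)? | x — 4 symbol transitions
  x(x(z?z)? | x) — 5 symbol transitions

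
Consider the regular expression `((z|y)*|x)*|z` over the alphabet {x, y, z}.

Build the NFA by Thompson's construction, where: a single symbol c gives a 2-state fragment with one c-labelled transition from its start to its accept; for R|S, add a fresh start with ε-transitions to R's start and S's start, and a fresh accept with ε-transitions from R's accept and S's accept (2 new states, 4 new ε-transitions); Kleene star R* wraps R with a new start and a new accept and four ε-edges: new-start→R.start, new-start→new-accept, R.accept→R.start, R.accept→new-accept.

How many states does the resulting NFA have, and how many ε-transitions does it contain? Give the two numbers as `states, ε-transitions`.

Per subexpression:
Each of the 4 symbol leaves contributes 2 states and 0 ε-transitions.
  z|y = 6 states, 4 ε-transitions
  (z|y)* = 8 states, 8 ε-transitions
  (z|y)*|x = 12 states, 12 ε-transitions
  ((z|y)*|x)* = 14 states, 16 ε-transitions
  ((z|y)*|x)*|z = 18 states, 20 ε-transitions

18, 20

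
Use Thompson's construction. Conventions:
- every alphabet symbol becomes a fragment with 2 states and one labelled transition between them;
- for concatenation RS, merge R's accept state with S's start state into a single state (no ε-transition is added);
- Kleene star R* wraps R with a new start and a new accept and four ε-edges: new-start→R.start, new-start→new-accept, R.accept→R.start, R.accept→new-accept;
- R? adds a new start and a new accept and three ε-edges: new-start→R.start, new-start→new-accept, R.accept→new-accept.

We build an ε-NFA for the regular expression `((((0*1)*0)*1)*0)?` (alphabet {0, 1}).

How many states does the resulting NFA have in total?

16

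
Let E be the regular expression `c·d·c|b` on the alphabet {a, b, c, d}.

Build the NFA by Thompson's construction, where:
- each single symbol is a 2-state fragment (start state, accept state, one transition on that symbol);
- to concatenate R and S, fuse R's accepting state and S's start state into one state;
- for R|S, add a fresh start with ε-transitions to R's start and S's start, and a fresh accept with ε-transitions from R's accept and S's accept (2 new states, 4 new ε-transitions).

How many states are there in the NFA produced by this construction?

8

By structural recursion:
Each of the 4 symbol leaves contributes a 2-state fragment.
  c·d·c = 4 states
  c·d·c|b = 8 states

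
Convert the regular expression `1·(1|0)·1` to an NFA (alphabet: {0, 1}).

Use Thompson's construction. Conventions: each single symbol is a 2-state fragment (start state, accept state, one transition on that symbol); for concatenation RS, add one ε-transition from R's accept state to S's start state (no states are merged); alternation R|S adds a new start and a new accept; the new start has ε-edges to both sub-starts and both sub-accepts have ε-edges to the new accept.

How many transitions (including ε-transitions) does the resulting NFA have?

10

Recursing over subexpressions:
Each of the 4 symbol leaves contributes 1 transition (1 symbol, 0 ε).
  1|0 → 6 transitions (2 symbol, 4 ε)
  1·(1|0)·1 → 10 transitions (4 symbol, 6 ε)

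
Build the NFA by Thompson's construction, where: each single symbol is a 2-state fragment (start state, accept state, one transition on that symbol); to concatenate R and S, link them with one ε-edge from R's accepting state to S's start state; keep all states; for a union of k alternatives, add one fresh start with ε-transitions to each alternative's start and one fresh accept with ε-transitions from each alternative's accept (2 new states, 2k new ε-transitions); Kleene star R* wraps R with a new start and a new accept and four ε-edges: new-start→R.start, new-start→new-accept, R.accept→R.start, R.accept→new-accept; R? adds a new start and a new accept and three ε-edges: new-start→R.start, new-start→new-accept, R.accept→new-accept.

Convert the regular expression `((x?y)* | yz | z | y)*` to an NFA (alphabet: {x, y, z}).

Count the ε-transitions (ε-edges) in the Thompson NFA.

21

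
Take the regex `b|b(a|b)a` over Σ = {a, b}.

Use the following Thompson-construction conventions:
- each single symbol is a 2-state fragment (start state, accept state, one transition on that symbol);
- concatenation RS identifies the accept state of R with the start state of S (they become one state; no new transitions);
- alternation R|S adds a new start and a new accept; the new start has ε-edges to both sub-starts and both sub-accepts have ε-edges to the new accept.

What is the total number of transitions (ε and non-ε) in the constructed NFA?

Bottom-up over the parse tree:
Each of the 5 symbol leaves contributes 1 transition (1 symbol, 0 ε).
  a|b : 6 transitions (2 symbol, 4 ε)
  b(a|b)a : 8 transitions (4 symbol, 4 ε)
  b|b(a|b)a : 13 transitions (5 symbol, 8 ε)

13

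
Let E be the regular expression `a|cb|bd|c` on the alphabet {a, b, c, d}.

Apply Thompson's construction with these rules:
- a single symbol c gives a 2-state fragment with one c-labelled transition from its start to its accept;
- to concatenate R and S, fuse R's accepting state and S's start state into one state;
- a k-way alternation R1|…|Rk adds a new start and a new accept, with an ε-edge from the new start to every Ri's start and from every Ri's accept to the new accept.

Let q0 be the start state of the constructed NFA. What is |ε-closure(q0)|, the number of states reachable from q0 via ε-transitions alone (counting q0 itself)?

Compute the ε-closure size of each fragment's start state recursively; a symbol fragment's start has no outgoing ε-edge, so its closure is just itself (size 1).
  cb : same as the first factor's closure: C = 1
  bd : C equals the left operand's closure size = 1 (its accept is not ε-reachable, so the closure stops there)
  a|cb|bd|c : C = 1 + 1 + 1 + 1 + 1 = 5 (the new accept is not ε-reachable since no branch accepts ε)

5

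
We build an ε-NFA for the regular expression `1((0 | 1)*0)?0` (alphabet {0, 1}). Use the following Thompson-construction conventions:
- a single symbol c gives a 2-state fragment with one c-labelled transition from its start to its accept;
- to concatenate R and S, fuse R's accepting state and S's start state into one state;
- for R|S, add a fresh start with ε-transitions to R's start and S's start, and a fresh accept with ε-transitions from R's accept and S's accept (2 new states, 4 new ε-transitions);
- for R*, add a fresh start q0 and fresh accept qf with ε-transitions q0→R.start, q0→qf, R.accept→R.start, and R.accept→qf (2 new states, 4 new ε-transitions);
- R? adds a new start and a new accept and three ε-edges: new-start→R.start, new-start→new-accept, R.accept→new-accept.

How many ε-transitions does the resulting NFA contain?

11

Per subexpression:
Each of the 5 symbol leaves contributes 0 ε-transitions.
  0 | 1 = 4 ε-transitions
  (0 | 1)* = 8 ε-transitions
  (0 | 1)*0 = 8 ε-transitions
  ((0 | 1)*0)? = 11 ε-transitions
  1((0 | 1)*0)?0 = 11 ε-transitions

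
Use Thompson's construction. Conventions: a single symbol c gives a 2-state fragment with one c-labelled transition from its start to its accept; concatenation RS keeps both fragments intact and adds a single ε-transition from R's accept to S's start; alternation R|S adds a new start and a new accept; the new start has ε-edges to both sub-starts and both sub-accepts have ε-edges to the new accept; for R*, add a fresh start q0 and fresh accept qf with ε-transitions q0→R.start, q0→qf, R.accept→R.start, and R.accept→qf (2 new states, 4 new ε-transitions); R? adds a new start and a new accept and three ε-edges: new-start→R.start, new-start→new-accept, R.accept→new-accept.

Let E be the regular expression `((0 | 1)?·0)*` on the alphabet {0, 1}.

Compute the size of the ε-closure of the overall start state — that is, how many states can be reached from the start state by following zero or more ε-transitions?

Let C(F) = |ε-closure(F.start)| within fragment F, and note whether F accepts ε. Symbol fragments have C = 1 and do not accept ε. Then:
  0 | 1 : new start ε-reaches every alternative's start; none of them accept ε, so the new accept is not reached: |closure| = 1 + 1 + 1 = 3
  (0 | 1)? : |closure| = 1 (new start) + 3 (body) + 1 (new accept, via ε) = 5
  (0 | 1)?·0 : the left operand accepts ε, so the closure extends into the next operand (via the concat ε-link); |closure| = 5 + 1 = 6
  ((0 | 1)?·0)* : new start has ε-edges to the inner start and to the new accept, so |closure| = 2 + 6 = 8

8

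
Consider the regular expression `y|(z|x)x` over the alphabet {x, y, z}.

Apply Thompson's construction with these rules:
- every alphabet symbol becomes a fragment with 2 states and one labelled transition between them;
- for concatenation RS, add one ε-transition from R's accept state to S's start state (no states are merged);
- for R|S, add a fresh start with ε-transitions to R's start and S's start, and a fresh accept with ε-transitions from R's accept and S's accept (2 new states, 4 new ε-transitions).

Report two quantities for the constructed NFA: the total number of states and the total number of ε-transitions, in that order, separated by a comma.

12, 9

By structural recursion:
Each of the 4 symbol leaves contributes 2 states and 0 ε-transitions.
  z|x = 6 states, 4 ε-transitions
  (z|x)x = 8 states, 5 ε-transitions
  y|(z|x)x = 12 states, 9 ε-transitions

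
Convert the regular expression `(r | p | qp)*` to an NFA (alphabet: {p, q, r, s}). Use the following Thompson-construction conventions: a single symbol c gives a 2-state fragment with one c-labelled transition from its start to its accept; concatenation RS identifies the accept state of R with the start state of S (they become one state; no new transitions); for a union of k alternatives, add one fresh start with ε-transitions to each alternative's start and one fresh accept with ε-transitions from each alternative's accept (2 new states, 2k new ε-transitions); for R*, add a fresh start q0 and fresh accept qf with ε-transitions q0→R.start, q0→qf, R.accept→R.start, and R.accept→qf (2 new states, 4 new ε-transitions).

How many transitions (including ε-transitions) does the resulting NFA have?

Building bottom-up:
Each of the 4 symbol leaves contributes 1 transition (1 symbol, 0 ε).
  qp = 2 transitions (2 symbol, 0 ε)
  r | p | qp = 10 transitions (4 symbol, 6 ε)
  (r | p | qp)* = 14 transitions (4 symbol, 10 ε)

14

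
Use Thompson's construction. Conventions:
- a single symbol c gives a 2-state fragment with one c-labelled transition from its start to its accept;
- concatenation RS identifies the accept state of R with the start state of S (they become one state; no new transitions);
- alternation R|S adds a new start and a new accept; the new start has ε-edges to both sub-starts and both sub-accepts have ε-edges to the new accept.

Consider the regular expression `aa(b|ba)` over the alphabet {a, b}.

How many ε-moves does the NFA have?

Bottom-up over the parse tree:
Each of the 5 symbol leaves contributes 0 ε-transitions.
  ba — 0 ε-transitions
  b|ba — 4 ε-transitions
  aa(b|ba) — 4 ε-transitions

4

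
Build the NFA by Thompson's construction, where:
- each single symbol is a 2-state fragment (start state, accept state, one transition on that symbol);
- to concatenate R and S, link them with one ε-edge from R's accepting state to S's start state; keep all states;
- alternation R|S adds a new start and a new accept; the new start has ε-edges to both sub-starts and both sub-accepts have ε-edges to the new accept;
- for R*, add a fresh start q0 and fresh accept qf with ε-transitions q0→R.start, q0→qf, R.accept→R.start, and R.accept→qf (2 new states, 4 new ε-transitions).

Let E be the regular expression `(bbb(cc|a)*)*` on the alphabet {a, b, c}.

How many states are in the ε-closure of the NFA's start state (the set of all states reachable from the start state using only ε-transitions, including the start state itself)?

Let C(F) = |ε-closure(F.start)| within fragment F, and note whether F accepts ε. Symbol fragments have C = 1 and do not accept ε. Then:
  cc → same as the first factor's closure: C = 1
  cc|a → C = 1 + 1 + 1 = 3 (the new accept is not ε-reachable since no branch accepts ε)
  (cc|a)* → C = 1 (new start) + 3 (body) + 1 (new accept) = 5
  bbb(cc|a)* → same as the first factor's closure: C = 1
  (bbb(cc|a)*)* → new start has ε-edges to the inner start and to the new accept, so C = 2 + 1 = 3

3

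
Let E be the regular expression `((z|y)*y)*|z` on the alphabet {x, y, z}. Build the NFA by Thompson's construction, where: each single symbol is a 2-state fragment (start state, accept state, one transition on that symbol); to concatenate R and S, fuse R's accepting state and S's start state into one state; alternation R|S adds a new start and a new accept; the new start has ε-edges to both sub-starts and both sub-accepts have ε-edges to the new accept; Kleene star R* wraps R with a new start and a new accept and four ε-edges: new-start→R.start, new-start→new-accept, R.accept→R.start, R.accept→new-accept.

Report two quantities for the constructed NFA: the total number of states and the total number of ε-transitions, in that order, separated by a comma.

15, 16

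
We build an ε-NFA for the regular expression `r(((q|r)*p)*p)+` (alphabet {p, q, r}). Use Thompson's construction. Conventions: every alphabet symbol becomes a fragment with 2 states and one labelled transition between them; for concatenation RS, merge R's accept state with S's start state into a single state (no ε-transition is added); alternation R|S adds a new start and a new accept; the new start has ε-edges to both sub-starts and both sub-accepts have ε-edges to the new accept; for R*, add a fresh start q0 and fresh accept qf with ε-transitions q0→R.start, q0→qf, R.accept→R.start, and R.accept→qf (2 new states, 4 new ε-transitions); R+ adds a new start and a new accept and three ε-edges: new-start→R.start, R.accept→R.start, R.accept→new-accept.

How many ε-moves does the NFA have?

15

Bottom-up over the parse tree:
Each of the 5 symbol leaves contributes 0 ε-transitions.
  q|r : 4 ε-transitions
  (q|r)* : 8 ε-transitions
  (q|r)*p : 8 ε-transitions
  ((q|r)*p)* : 12 ε-transitions
  ((q|r)*p)*p : 12 ε-transitions
  (((q|r)*p)*p)+ : 15 ε-transitions
  r(((q|r)*p)*p)+ : 15 ε-transitions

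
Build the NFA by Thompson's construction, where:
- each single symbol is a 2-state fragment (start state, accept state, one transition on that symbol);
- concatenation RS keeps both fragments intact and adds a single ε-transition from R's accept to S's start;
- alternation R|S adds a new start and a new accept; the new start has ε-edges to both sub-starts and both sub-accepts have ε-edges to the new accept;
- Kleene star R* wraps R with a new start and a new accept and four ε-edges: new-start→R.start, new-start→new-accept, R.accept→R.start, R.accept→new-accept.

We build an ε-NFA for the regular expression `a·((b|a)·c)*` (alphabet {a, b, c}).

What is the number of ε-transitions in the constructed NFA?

Recursing over subexpressions:
Each of the 4 symbol leaves contributes 0 ε-transitions.
  b|a : 4 ε-transitions
  (b|a)·c : 5 ε-transitions
  ((b|a)·c)* : 9 ε-transitions
  a·((b|a)·c)* : 10 ε-transitions

10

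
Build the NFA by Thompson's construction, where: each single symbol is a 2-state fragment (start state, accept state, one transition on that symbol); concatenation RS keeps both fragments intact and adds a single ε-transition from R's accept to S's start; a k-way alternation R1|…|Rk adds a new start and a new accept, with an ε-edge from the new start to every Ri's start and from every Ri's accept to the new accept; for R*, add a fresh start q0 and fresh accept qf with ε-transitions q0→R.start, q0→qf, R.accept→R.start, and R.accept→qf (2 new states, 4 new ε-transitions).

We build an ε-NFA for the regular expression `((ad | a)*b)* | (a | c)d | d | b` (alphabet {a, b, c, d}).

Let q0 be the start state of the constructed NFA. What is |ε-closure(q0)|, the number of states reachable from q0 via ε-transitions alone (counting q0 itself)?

15

Let C(F) = |ε-closure(F.start)| within fragment F, and note whether F accepts ε. Symbol fragments have C = 1 and do not accept ε. Then:
  ad — |ε-closure| equals the left operand's closure size = 1 (its accept is not ε-reachable, so the closure stops there)
  ad | a — new start ε-reaches every alternative's start; none of them accept ε, so the new accept is not reached: |ε-closure| = 1 + 1 + 1 = 3
  (ad | a)* — |ε-closure| = 1 (new start) + 3 (body) + 1 (new accept) = 5
  (ad | a)*b — |ε-closure| = 5 + 1 = 6 (closure spills across the concat boundary because the left factor accepts ε)
  ((ad | a)*b)* — |ε-closure| = 1 (new start) + 6 (body) + 1 (new accept) = 8
  a | c — |ε-closure| = 1 + 1 + 1 = 3 (the new accept is not ε-reachable since no branch accepts ε)
  (a | c)d — same as the first factor's closure: |ε-closure| = 3
  ((ad | a)*b)* | (a | c)d | d | b — |ε-closure| = 1 (new start) + (8 + 3 + 1 + 1) + 1 (new accept, since some branch ε-reaches its own accept) = 15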